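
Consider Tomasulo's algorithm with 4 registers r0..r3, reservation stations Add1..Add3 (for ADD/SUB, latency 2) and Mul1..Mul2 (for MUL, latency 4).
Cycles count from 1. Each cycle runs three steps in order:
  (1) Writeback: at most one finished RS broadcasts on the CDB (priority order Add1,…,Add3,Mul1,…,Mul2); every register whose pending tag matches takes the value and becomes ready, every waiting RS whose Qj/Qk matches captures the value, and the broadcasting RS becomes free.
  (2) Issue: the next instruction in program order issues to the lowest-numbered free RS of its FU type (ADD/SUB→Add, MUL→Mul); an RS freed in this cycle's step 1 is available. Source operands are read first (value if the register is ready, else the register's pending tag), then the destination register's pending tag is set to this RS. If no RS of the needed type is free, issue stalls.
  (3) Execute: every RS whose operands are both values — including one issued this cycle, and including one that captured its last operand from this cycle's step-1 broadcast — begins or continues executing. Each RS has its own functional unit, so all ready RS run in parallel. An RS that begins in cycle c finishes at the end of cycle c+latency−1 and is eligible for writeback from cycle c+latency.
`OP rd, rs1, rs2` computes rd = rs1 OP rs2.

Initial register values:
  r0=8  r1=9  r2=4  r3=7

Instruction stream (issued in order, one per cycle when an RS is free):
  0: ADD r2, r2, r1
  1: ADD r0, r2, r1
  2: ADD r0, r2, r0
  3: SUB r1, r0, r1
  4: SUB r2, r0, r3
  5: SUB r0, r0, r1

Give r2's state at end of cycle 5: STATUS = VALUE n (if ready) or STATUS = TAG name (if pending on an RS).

cycle 1: issue ADD r2<-Add1 // r0:8,r1:9,r2:Add1,r3:7
cycle 2: issue ADD r0<-Add2 // r0:Add2,r1:9,r2:Add1,r3:7
cycle 3: CDB Add1=13; issue ADD r0<-Add1 // r0:Add1,r1:9,r2:13,r3:7
cycle 4: issue SUB r1<-Add3 // r0:Add1,r1:Add3,r2:13,r3:7
cycle 5: CDB Add2=22; issue SUB r2<-Add2 // r0:Add1,r1:Add3,r2:Add2,r3:7

STATUS = TAG Add2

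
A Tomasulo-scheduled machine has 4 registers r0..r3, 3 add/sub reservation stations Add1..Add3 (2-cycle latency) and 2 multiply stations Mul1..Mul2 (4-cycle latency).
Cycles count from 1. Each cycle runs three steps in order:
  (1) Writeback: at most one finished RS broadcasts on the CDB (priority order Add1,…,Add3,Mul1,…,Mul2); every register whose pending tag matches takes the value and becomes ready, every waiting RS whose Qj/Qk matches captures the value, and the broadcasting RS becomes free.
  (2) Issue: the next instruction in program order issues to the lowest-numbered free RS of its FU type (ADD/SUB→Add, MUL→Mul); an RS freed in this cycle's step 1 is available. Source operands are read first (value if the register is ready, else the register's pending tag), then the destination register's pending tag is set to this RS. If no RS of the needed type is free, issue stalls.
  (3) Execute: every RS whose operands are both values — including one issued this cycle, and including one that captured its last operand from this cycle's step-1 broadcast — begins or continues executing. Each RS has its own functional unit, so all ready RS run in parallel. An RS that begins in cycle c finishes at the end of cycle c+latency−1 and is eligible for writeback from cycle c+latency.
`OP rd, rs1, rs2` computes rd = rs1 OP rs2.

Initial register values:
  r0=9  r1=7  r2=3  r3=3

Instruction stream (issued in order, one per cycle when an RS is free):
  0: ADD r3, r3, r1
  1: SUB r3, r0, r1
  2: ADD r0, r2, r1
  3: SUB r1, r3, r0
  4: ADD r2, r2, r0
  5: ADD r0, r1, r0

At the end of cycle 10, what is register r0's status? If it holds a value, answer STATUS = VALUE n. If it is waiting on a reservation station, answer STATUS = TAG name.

STATUS = VALUE 2

  c1: issue ADD r3<-Add1  regs: r0:9,r1:7,r2:3,r3:Add1
  c2: issue SUB r3<-Add2  regs: r0:9,r1:7,r2:3,r3:Add2
  c3: CDB Add1=10; issue ADD r0<-Add1  regs: r0:Add1,r1:7,r2:3,r3:Add2
  c4: CDB Add2=2; issue SUB r1<-Add2  regs: r0:Add1,r1:Add2,r2:3,r3:2
  c5: CDB Add1=10; issue ADD r2<-Add1  regs: r0:10,r1:Add2,r2:Add1,r3:2
  c6: issue ADD r0<-Add3  regs: r0:Add3,r1:Add2,r2:Add1,r3:2
  c7: CDB Add1=13  regs: r0:Add3,r1:Add2,r2:13,r3:2
  c8: CDB Add2=-8  regs: r0:Add3,r1:-8,r2:13,r3:2
  c9: -  regs: r0:Add3,r1:-8,r2:13,r3:2
  c10: CDB Add3=2  regs: r0:2,r1:-8,r2:13,r3:2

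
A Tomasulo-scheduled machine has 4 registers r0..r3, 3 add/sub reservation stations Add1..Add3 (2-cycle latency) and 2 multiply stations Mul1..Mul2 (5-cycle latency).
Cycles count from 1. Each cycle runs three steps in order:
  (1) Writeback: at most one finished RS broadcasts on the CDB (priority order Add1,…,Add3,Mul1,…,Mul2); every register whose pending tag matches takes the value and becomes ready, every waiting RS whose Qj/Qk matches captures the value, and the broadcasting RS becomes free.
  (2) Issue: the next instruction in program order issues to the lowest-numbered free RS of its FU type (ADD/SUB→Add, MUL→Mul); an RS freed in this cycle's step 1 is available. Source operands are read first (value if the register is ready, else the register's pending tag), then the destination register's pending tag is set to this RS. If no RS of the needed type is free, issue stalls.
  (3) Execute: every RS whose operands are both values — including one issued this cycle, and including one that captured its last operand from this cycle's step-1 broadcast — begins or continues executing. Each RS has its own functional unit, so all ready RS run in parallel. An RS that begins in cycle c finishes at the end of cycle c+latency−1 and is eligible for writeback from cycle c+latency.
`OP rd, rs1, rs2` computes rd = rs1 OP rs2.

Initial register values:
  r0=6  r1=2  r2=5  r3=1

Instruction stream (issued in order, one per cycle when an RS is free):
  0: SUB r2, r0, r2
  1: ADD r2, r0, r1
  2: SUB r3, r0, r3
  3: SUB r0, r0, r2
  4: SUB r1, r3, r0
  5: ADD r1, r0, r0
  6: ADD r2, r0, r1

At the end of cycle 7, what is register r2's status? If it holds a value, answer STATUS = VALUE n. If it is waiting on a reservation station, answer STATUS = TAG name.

c1: issue SUB r2<-Add1 | r0:6,r1:2,r2:Add1,r3:1
c2: issue ADD r2<-Add2 | r0:6,r1:2,r2:Add2,r3:1
c3: CDB Add1=1; issue SUB r3<-Add1 | r0:6,r1:2,r2:Add2,r3:Add1
c4: CDB Add2=8; issue SUB r0<-Add2 | r0:Add2,r1:2,r2:8,r3:Add1
c5: CDB Add1=5; issue SUB r1<-Add1 | r0:Add2,r1:Add1,r2:8,r3:5
c6: CDB Add2=-2; issue ADD r1<-Add2 | r0:-2,r1:Add2,r2:8,r3:5
c7: issue ADD r2<-Add3 | r0:-2,r1:Add2,r2:Add3,r3:5

STATUS = TAG Add3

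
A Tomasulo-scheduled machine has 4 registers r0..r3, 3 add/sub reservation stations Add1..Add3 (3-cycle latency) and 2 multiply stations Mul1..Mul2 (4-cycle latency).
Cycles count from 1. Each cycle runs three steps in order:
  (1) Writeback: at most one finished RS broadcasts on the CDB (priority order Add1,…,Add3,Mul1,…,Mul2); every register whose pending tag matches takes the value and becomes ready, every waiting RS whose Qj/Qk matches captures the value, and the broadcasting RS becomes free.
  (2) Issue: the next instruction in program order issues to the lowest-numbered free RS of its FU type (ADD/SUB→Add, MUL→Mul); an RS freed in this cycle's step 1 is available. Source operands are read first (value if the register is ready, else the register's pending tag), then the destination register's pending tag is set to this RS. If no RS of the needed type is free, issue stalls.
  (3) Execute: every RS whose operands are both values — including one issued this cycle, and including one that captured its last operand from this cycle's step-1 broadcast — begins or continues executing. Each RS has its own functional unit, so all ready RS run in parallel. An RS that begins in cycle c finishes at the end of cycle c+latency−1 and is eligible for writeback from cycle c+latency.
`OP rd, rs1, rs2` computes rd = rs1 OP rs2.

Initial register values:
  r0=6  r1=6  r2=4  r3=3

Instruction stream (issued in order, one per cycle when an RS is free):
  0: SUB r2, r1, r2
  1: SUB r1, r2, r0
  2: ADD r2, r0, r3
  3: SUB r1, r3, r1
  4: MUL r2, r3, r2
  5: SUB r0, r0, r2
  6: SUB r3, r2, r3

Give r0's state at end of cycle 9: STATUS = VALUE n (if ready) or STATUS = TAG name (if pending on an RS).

STATUS = TAG Add3

  c1: issue SUB r2<-Add1  regs: r0:6,r1:6,r2:Add1,r3:3
  c2: issue SUB r1<-Add2  regs: r0:6,r1:Add2,r2:Add1,r3:3
  c3: issue ADD r2<-Add3  regs: r0:6,r1:Add2,r2:Add3,r3:3
  c4: CDB Add1=2; issue SUB r1<-Add1  regs: r0:6,r1:Add1,r2:Add3,r3:3
  c5: issue MUL r2<-Mul1  regs: r0:6,r1:Add1,r2:Mul1,r3:3
  c6: CDB Add3=9; issue SUB r0<-Add3  regs: r0:Add3,r1:Add1,r2:Mul1,r3:3
  c7: CDB Add2=-4; issue SUB r3<-Add2  regs: r0:Add3,r1:Add1,r2:Mul1,r3:Add2
  c8: -  regs: r0:Add3,r1:Add1,r2:Mul1,r3:Add2
  c9: -  regs: r0:Add3,r1:Add1,r2:Mul1,r3:Add2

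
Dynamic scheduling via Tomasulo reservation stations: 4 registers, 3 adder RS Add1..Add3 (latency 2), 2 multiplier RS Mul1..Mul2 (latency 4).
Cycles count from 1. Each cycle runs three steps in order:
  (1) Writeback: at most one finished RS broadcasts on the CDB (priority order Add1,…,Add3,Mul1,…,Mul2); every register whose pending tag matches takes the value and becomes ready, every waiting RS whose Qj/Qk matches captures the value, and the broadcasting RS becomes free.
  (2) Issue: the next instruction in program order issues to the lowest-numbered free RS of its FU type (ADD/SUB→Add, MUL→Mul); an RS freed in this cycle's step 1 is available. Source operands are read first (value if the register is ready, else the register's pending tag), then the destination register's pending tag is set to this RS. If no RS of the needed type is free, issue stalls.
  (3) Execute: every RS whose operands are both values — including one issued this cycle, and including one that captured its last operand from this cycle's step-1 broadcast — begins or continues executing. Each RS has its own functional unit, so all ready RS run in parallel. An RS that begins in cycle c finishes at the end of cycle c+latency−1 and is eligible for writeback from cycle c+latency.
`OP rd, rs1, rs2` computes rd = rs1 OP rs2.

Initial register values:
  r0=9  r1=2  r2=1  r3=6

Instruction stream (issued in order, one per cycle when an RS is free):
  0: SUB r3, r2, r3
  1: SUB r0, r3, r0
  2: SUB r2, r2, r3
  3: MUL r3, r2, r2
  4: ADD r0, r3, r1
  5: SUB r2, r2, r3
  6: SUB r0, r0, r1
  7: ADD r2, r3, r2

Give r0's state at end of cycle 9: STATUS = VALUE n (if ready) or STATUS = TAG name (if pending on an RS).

  c1: issue SUB r3<-Add1  regs: r0:9,r1:2,r2:1,r3:Add1
  c2: issue SUB r0<-Add2  regs: r0:Add2,r1:2,r2:1,r3:Add1
  c3: CDB Add1=-5; issue SUB r2<-Add1  regs: r0:Add2,r1:2,r2:Add1,r3:-5
  c4: issue MUL r3<-Mul1  regs: r0:Add2,r1:2,r2:Add1,r3:Mul1
  c5: CDB Add1=6; issue ADD r0<-Add1  regs: r0:Add1,r1:2,r2:6,r3:Mul1
  c6: CDB Add2=-14; issue SUB r2<-Add2  regs: r0:Add1,r1:2,r2:Add2,r3:Mul1
  c7: issue SUB r0<-Add3  regs: r0:Add3,r1:2,r2:Add2,r3:Mul1
  c8: stall  regs: r0:Add3,r1:2,r2:Add2,r3:Mul1
  c9: CDB Mul1=36; stall  regs: r0:Add3,r1:2,r2:Add2,r3:36

STATUS = TAG Add3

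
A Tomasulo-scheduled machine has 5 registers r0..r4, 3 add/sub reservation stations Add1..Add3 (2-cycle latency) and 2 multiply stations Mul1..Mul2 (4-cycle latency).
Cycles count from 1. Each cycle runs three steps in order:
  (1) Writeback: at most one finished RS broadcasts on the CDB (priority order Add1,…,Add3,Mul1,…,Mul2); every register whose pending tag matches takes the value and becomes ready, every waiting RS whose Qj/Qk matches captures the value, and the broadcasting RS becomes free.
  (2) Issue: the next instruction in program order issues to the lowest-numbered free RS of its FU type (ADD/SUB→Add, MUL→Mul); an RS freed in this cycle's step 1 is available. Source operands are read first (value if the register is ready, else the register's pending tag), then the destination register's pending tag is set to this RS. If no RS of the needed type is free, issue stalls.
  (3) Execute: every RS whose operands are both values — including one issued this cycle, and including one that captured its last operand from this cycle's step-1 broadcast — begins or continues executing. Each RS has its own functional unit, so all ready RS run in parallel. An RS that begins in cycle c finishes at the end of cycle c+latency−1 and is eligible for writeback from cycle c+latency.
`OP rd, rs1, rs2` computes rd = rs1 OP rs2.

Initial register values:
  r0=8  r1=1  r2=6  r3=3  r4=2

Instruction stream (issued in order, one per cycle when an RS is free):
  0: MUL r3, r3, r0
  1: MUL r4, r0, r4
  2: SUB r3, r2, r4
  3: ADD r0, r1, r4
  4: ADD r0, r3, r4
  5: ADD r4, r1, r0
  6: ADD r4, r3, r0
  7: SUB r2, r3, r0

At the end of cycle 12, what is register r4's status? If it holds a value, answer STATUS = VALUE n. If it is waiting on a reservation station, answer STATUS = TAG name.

  c1: issue MUL r3<-Mul1  regs: r0:8,r1:1,r2:6,r3:Mul1,r4:2
  c2: issue MUL r4<-Mul2  regs: r0:8,r1:1,r2:6,r3:Mul1,r4:Mul2
  c3: issue SUB r3<-Add1  regs: r0:8,r1:1,r2:6,r3:Add1,r4:Mul2
  c4: issue ADD r0<-Add2  regs: r0:Add2,r1:1,r2:6,r3:Add1,r4:Mul2
  c5: CDB Mul1=24; issue ADD r0<-Add3  regs: r0:Add3,r1:1,r2:6,r3:Add1,r4:Mul2
  c6: CDB Mul2=16; stall  regs: r0:Add3,r1:1,r2:6,r3:Add1,r4:16
  c7: stall  regs: r0:Add3,r1:1,r2:6,r3:Add1,r4:16
  c8: CDB Add1=-10; issue ADD r4<-Add1  regs: r0:Add3,r1:1,r2:6,r3:-10,r4:Add1
  c9: CDB Add2=17; issue ADD r4<-Add2  regs: r0:Add3,r1:1,r2:6,r3:-10,r4:Add2
  c10: CDB Add3=6; issue SUB r2<-Add3  regs: r0:6,r1:1,r2:Add3,r3:-10,r4:Add2
  c11: -  regs: r0:6,r1:1,r2:Add3,r3:-10,r4:Add2
  c12: CDB Add1=7  regs: r0:6,r1:1,r2:Add3,r3:-10,r4:Add2

STATUS = TAG Add2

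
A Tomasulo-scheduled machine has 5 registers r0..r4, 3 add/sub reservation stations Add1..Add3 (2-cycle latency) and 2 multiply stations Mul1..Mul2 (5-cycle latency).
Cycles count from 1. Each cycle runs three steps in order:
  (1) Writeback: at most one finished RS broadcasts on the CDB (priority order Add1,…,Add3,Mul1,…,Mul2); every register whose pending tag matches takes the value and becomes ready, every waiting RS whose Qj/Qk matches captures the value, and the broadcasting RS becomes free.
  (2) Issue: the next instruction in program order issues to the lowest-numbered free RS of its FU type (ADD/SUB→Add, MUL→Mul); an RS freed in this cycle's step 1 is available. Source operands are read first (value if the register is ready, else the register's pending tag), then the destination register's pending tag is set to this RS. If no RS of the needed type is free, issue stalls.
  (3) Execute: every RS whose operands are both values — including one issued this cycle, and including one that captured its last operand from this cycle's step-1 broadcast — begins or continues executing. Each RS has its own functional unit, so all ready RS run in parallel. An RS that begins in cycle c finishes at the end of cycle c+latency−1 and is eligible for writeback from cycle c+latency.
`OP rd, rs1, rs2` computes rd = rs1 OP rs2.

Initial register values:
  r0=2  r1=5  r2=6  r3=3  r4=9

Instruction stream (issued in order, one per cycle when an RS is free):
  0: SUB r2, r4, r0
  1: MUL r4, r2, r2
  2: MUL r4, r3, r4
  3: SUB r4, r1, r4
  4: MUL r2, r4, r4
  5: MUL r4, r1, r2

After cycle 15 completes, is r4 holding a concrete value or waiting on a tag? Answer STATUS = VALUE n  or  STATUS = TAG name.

STATUS = TAG Mul2

  c1: issue SUB r2<-Add1  regs: r0:2,r1:5,r2:Add1,r3:3,r4:9
  c2: issue MUL r4<-Mul1  regs: r0:2,r1:5,r2:Add1,r3:3,r4:Mul1
  c3: CDB Add1=7; issue MUL r4<-Mul2  regs: r0:2,r1:5,r2:7,r3:3,r4:Mul2
  c4: issue SUB r4<-Add1  regs: r0:2,r1:5,r2:7,r3:3,r4:Add1
  c5: stall  regs: r0:2,r1:5,r2:7,r3:3,r4:Add1
  c6: stall  regs: r0:2,r1:5,r2:7,r3:3,r4:Add1
  c7: stall  regs: r0:2,r1:5,r2:7,r3:3,r4:Add1
  c8: CDB Mul1=49; issue MUL r2<-Mul1  regs: r0:2,r1:5,r2:Mul1,r3:3,r4:Add1
  c9: stall  regs: r0:2,r1:5,r2:Mul1,r3:3,r4:Add1
  c10: stall  regs: r0:2,r1:5,r2:Mul1,r3:3,r4:Add1
  c11: stall  regs: r0:2,r1:5,r2:Mul1,r3:3,r4:Add1
  c12: stall  regs: r0:2,r1:5,r2:Mul1,r3:3,r4:Add1
  c13: CDB Mul2=147; issue MUL r4<-Mul2  regs: r0:2,r1:5,r2:Mul1,r3:3,r4:Mul2
  c14: -  regs: r0:2,r1:5,r2:Mul1,r3:3,r4:Mul2
  c15: CDB Add1=-142  regs: r0:2,r1:5,r2:Mul1,r3:3,r4:Mul2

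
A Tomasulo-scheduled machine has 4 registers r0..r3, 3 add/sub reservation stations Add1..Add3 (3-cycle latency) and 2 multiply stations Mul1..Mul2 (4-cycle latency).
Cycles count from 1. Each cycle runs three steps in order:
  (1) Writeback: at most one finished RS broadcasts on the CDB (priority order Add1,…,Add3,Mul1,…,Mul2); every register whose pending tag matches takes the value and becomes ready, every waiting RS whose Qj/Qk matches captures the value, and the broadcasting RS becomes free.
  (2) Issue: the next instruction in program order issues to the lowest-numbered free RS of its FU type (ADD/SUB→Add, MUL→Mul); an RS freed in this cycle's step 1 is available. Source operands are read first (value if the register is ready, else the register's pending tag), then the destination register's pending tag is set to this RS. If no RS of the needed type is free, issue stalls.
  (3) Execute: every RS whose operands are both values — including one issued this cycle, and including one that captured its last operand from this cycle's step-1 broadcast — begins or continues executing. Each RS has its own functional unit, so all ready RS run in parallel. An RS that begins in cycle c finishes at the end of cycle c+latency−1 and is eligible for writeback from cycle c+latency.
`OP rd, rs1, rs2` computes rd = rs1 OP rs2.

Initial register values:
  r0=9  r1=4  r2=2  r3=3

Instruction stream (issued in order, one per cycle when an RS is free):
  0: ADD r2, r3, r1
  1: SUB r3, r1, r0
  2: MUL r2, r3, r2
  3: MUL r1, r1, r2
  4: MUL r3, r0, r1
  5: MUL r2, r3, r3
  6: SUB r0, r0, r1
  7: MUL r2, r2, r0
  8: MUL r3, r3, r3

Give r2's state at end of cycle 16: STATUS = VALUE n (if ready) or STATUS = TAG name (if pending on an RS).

c1: issue ADD r2<-Add1 | r0:9,r1:4,r2:Add1,r3:3
c2: issue SUB r3<-Add2 | r0:9,r1:4,r2:Add1,r3:Add2
c3: issue MUL r2<-Mul1 | r0:9,r1:4,r2:Mul1,r3:Add2
c4: CDB Add1=7; issue MUL r1<-Mul2 | r0:9,r1:Mul2,r2:Mul1,r3:Add2
c5: CDB Add2=-5; stall | r0:9,r1:Mul2,r2:Mul1,r3:-5
c6: stall | r0:9,r1:Mul2,r2:Mul1,r3:-5
c7: stall | r0:9,r1:Mul2,r2:Mul1,r3:-5
c8: stall | r0:9,r1:Mul2,r2:Mul1,r3:-5
c9: CDB Mul1=-35; issue MUL r3<-Mul1 | r0:9,r1:Mul2,r2:-35,r3:Mul1
c10: stall | r0:9,r1:Mul2,r2:-35,r3:Mul1
c11: stall | r0:9,r1:Mul2,r2:-35,r3:Mul1
c12: stall | r0:9,r1:Mul2,r2:-35,r3:Mul1
c13: CDB Mul2=-140; issue MUL r2<-Mul2 | r0:9,r1:-140,r2:Mul2,r3:Mul1
c14: issue SUB r0<-Add1 | r0:Add1,r1:-140,r2:Mul2,r3:Mul1
c15: stall | r0:Add1,r1:-140,r2:Mul2,r3:Mul1
c16: stall | r0:Add1,r1:-140,r2:Mul2,r3:Mul1

STATUS = TAG Mul2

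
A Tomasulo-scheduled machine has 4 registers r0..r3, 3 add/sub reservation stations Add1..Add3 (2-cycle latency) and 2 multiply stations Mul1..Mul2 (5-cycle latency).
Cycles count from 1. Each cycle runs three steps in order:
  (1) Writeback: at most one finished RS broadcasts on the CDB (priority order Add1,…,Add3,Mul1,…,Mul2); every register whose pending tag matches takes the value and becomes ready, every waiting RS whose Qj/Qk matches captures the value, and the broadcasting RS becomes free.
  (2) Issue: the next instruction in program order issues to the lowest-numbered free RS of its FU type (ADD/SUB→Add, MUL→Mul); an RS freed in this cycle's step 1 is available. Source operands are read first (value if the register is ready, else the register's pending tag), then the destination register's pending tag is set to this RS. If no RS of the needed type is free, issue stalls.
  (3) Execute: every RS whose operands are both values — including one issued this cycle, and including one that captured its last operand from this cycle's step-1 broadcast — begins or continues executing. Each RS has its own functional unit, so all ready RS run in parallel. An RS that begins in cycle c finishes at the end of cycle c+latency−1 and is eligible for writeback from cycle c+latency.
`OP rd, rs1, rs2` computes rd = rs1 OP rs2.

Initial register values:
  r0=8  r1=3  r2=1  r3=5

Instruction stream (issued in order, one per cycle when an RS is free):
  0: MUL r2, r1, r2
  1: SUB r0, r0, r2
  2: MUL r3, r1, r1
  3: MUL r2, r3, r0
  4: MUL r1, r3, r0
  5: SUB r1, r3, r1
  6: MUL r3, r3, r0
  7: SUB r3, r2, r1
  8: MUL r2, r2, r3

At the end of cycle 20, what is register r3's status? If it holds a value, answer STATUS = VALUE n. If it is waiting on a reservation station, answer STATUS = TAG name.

STATUS = VALUE 81

c1: issue MUL r2<-Mul1 | r0:8,r1:3,r2:Mul1,r3:5
c2: issue SUB r0<-Add1 | r0:Add1,r1:3,r2:Mul1,r3:5
c3: issue MUL r3<-Mul2 | r0:Add1,r1:3,r2:Mul1,r3:Mul2
c4: stall | r0:Add1,r1:3,r2:Mul1,r3:Mul2
c5: stall | r0:Add1,r1:3,r2:Mul1,r3:Mul2
c6: CDB Mul1=3; issue MUL r2<-Mul1 | r0:Add1,r1:3,r2:Mul1,r3:Mul2
c7: stall | r0:Add1,r1:3,r2:Mul1,r3:Mul2
c8: CDB Add1=5; stall | r0:5,r1:3,r2:Mul1,r3:Mul2
c9: CDB Mul2=9; issue MUL r1<-Mul2 | r0:5,r1:Mul2,r2:Mul1,r3:9
c10: issue SUB r1<-Add1 | r0:5,r1:Add1,r2:Mul1,r3:9
c11: stall | r0:5,r1:Add1,r2:Mul1,r3:9
c12: stall | r0:5,r1:Add1,r2:Mul1,r3:9
c13: stall | r0:5,r1:Add1,r2:Mul1,r3:9
c14: CDB Mul1=45; issue MUL r3<-Mul1 | r0:5,r1:Add1,r2:45,r3:Mul1
c15: CDB Mul2=45; issue SUB r3<-Add2 | r0:5,r1:Add1,r2:45,r3:Add2
c16: issue MUL r2<-Mul2 | r0:5,r1:Add1,r2:Mul2,r3:Add2
c17: CDB Add1=-36 | r0:5,r1:-36,r2:Mul2,r3:Add2
c18: - | r0:5,r1:-36,r2:Mul2,r3:Add2
c19: CDB Add2=81 | r0:5,r1:-36,r2:Mul2,r3:81
c20: CDB Mul1=45 | r0:5,r1:-36,r2:Mul2,r3:81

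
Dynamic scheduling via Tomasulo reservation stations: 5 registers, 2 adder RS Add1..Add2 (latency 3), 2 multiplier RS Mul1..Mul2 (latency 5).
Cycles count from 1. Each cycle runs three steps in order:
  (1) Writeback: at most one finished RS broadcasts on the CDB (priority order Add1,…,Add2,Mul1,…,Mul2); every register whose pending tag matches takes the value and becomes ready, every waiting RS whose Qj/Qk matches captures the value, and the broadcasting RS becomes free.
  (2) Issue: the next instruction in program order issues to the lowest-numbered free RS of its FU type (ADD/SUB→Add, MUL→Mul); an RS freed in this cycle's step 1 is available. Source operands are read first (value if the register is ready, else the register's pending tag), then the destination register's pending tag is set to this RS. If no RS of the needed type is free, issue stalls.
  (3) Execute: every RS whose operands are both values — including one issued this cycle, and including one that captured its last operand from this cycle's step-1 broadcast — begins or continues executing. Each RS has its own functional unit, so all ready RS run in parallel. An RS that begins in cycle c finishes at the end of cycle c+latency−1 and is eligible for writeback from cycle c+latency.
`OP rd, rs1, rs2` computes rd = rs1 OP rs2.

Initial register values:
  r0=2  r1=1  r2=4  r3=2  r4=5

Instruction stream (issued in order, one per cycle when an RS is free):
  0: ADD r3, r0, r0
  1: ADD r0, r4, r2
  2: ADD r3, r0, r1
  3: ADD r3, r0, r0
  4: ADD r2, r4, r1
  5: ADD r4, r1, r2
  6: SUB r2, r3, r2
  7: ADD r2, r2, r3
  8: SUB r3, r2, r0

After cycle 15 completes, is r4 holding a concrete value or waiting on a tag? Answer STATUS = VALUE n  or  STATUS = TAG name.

STATUS = VALUE 7

c1: issue ADD r3<-Add1 | r0:2,r1:1,r2:4,r3:Add1,r4:5
c2: issue ADD r0<-Add2 | r0:Add2,r1:1,r2:4,r3:Add1,r4:5
c3: stall | r0:Add2,r1:1,r2:4,r3:Add1,r4:5
c4: CDB Add1=4; issue ADD r3<-Add1 | r0:Add2,r1:1,r2:4,r3:Add1,r4:5
c5: CDB Add2=9; issue ADD r3<-Add2 | r0:9,r1:1,r2:4,r3:Add2,r4:5
c6: stall | r0:9,r1:1,r2:4,r3:Add2,r4:5
c7: stall | r0:9,r1:1,r2:4,r3:Add2,r4:5
c8: CDB Add1=10; issue ADD r2<-Add1 | r0:9,r1:1,r2:Add1,r3:Add2,r4:5
c9: CDB Add2=18; issue ADD r4<-Add2 | r0:9,r1:1,r2:Add1,r3:18,r4:Add2
c10: stall | r0:9,r1:1,r2:Add1,r3:18,r4:Add2
c11: CDB Add1=6; issue SUB r2<-Add1 | r0:9,r1:1,r2:Add1,r3:18,r4:Add2
c12: stall | r0:9,r1:1,r2:Add1,r3:18,r4:Add2
c13: stall | r0:9,r1:1,r2:Add1,r3:18,r4:Add2
c14: CDB Add1=12; issue ADD r2<-Add1 | r0:9,r1:1,r2:Add1,r3:18,r4:Add2
c15: CDB Add2=7; issue SUB r3<-Add2 | r0:9,r1:1,r2:Add1,r3:Add2,r4:7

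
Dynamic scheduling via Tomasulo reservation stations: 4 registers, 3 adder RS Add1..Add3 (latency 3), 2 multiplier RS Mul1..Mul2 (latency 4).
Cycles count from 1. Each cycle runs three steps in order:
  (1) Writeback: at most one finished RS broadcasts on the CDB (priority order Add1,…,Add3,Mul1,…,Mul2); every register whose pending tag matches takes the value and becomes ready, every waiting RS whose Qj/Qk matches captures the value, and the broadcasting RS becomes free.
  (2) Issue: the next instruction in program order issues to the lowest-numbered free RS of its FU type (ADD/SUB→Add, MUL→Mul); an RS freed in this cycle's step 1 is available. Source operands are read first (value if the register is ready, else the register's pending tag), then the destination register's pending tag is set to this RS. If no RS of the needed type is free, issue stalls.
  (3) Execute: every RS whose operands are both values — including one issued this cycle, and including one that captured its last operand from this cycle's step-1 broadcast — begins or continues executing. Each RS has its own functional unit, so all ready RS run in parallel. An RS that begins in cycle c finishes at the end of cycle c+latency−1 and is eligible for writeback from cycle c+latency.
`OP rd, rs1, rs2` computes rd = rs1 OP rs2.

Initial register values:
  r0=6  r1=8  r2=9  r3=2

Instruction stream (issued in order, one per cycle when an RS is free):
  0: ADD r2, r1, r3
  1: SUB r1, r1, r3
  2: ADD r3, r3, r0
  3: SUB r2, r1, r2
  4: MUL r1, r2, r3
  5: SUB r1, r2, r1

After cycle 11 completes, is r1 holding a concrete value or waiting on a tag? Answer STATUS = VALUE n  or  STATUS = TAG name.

STATUS = TAG Add2

cycle 1: issue ADD r2<-Add1 // r0:6,r1:8,r2:Add1,r3:2
cycle 2: issue SUB r1<-Add2 // r0:6,r1:Add2,r2:Add1,r3:2
cycle 3: issue ADD r3<-Add3 // r0:6,r1:Add2,r2:Add1,r3:Add3
cycle 4: CDB Add1=10; issue SUB r2<-Add1 // r0:6,r1:Add2,r2:Add1,r3:Add3
cycle 5: CDB Add2=6; issue MUL r1<-Mul1 // r0:6,r1:Mul1,r2:Add1,r3:Add3
cycle 6: CDB Add3=8; issue SUB r1<-Add2 // r0:6,r1:Add2,r2:Add1,r3:8
cycle 7: - // r0:6,r1:Add2,r2:Add1,r3:8
cycle 8: CDB Add1=-4 // r0:6,r1:Add2,r2:-4,r3:8
cycle 9: - // r0:6,r1:Add2,r2:-4,r3:8
cycle 10: - // r0:6,r1:Add2,r2:-4,r3:8
cycle 11: - // r0:6,r1:Add2,r2:-4,r3:8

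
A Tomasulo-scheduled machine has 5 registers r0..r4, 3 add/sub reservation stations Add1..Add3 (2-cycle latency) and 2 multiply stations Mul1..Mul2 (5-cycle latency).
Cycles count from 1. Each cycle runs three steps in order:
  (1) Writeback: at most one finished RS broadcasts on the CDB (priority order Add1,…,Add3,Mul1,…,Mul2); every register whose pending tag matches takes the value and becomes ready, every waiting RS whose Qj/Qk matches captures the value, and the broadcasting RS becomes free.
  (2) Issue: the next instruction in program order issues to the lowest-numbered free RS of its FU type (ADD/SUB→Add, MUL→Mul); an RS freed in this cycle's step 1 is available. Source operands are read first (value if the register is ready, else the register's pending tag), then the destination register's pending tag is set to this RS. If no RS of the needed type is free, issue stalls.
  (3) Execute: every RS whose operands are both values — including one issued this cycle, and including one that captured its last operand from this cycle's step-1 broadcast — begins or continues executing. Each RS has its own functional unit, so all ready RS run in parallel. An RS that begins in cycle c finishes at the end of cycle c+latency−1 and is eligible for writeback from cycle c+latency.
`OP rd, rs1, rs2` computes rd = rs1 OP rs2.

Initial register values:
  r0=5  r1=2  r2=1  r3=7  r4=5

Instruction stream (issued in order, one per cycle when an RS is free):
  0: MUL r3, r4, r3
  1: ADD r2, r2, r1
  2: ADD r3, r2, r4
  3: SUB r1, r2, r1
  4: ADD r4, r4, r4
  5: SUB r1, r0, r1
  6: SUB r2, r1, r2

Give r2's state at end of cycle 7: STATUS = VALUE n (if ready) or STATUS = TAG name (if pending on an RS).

STATUS = TAG Add2

  c1: issue MUL r3<-Mul1  regs: r0:5,r1:2,r2:1,r3:Mul1,r4:5
  c2: issue ADD r2<-Add1  regs: r0:5,r1:2,r2:Add1,r3:Mul1,r4:5
  c3: issue ADD r3<-Add2  regs: r0:5,r1:2,r2:Add1,r3:Add2,r4:5
  c4: CDB Add1=3; issue SUB r1<-Add1  regs: r0:5,r1:Add1,r2:3,r3:Add2,r4:5
  c5: issue ADD r4<-Add3  regs: r0:5,r1:Add1,r2:3,r3:Add2,r4:Add3
  c6: CDB Add1=1; issue SUB r1<-Add1  regs: r0:5,r1:Add1,r2:3,r3:Add2,r4:Add3
  c7: CDB Add2=8; issue SUB r2<-Add2  regs: r0:5,r1:Add1,r2:Add2,r3:8,r4:Add3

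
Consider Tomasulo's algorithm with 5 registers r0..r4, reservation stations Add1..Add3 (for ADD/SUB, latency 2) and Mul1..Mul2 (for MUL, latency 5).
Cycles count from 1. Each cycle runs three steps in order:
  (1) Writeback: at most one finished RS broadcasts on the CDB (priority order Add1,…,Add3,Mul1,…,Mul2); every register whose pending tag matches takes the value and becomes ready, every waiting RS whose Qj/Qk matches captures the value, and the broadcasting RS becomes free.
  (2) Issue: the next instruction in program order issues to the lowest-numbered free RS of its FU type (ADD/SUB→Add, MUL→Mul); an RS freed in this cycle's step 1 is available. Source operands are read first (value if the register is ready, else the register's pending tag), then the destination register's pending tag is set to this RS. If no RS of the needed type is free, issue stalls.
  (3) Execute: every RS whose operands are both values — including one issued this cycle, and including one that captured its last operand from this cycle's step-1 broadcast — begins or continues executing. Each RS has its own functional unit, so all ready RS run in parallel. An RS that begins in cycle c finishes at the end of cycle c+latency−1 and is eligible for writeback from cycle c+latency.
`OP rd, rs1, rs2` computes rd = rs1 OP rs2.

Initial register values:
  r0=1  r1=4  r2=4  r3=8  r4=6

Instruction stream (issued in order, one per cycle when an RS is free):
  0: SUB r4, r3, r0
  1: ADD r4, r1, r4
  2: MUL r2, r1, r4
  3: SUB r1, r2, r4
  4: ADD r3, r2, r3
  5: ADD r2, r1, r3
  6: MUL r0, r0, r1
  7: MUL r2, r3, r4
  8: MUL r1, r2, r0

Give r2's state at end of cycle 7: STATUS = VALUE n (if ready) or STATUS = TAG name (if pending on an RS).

STATUS = TAG Add3

  c1: issue SUB r4<-Add1  regs: r0:1,r1:4,r2:4,r3:8,r4:Add1
  c2: issue ADD r4<-Add2  regs: r0:1,r1:4,r2:4,r3:8,r4:Add2
  c3: CDB Add1=7; issue MUL r2<-Mul1  regs: r0:1,r1:4,r2:Mul1,r3:8,r4:Add2
  c4: issue SUB r1<-Add1  regs: r0:1,r1:Add1,r2:Mul1,r3:8,r4:Add2
  c5: CDB Add2=11; issue ADD r3<-Add2  regs: r0:1,r1:Add1,r2:Mul1,r3:Add2,r4:11
  c6: issue ADD r2<-Add3  regs: r0:1,r1:Add1,r2:Add3,r3:Add2,r4:11
  c7: issue MUL r0<-Mul2  regs: r0:Mul2,r1:Add1,r2:Add3,r3:Add2,r4:11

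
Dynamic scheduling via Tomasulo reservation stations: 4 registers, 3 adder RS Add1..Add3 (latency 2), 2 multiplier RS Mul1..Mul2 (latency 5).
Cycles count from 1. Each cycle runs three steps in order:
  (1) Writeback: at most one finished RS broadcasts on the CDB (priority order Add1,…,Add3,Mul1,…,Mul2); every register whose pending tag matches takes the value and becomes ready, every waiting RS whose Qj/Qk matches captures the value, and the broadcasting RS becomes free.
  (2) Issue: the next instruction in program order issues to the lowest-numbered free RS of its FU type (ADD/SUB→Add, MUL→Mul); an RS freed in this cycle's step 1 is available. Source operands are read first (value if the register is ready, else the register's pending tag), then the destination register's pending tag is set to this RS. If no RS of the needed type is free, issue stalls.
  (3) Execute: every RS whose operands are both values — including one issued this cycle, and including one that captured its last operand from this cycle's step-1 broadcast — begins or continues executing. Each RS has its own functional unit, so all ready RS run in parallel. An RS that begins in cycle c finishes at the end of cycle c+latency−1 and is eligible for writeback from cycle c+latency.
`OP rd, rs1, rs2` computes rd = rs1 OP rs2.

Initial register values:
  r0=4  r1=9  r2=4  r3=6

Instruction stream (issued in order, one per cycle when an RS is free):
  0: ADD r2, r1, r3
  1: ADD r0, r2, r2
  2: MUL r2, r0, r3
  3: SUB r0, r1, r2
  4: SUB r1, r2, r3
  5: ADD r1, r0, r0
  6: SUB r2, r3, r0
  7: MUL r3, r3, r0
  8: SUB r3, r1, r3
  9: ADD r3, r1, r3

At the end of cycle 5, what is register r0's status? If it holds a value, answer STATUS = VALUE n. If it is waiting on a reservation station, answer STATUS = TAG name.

c1: issue ADD r2<-Add1 | r0:4,r1:9,r2:Add1,r3:6
c2: issue ADD r0<-Add2 | r0:Add2,r1:9,r2:Add1,r3:6
c3: CDB Add1=15; issue MUL r2<-Mul1 | r0:Add2,r1:9,r2:Mul1,r3:6
c4: issue SUB r0<-Add1 | r0:Add1,r1:9,r2:Mul1,r3:6
c5: CDB Add2=30; issue SUB r1<-Add2 | r0:Add1,r1:Add2,r2:Mul1,r3:6

STATUS = TAG Add1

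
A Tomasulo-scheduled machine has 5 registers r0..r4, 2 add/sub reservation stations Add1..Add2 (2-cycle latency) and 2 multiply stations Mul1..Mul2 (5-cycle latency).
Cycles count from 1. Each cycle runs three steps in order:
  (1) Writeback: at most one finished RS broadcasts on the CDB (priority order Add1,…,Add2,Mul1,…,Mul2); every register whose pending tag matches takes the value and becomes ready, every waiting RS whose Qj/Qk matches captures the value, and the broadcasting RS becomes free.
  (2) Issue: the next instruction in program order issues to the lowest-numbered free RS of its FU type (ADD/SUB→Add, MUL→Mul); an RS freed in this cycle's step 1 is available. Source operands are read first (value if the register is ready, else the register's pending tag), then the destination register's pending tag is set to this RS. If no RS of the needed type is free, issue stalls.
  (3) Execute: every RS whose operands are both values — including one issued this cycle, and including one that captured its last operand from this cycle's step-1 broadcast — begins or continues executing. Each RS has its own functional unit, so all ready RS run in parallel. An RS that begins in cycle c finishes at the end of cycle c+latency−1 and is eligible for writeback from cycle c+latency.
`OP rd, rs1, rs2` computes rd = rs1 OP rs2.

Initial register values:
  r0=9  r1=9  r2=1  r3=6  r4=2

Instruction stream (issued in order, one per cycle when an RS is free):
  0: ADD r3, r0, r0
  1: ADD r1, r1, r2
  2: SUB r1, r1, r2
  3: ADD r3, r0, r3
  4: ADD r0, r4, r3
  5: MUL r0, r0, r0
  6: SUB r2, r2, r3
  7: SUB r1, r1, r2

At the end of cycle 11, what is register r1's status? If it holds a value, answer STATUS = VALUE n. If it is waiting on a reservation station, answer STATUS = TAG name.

  c1: issue ADD r3<-Add1  regs: r0:9,r1:9,r2:1,r3:Add1,r4:2
  c2: issue ADD r1<-Add2  regs: r0:9,r1:Add2,r2:1,r3:Add1,r4:2
  c3: CDB Add1=18; issue SUB r1<-Add1  regs: r0:9,r1:Add1,r2:1,r3:18,r4:2
  c4: CDB Add2=10; issue ADD r3<-Add2  regs: r0:9,r1:Add1,r2:1,r3:Add2,r4:2
  c5: stall  regs: r0:9,r1:Add1,r2:1,r3:Add2,r4:2
  c6: CDB Add1=9; issue ADD r0<-Add1  regs: r0:Add1,r1:9,r2:1,r3:Add2,r4:2
  c7: CDB Add2=27; issue MUL r0<-Mul1  regs: r0:Mul1,r1:9,r2:1,r3:27,r4:2
  c8: issue SUB r2<-Add2  regs: r0:Mul1,r1:9,r2:Add2,r3:27,r4:2
  c9: CDB Add1=29; issue SUB r1<-Add1  regs: r0:Mul1,r1:Add1,r2:Add2,r3:27,r4:2
  c10: CDB Add2=-26  regs: r0:Mul1,r1:Add1,r2:-26,r3:27,r4:2
  c11: -  regs: r0:Mul1,r1:Add1,r2:-26,r3:27,r4:2

STATUS = TAG Add1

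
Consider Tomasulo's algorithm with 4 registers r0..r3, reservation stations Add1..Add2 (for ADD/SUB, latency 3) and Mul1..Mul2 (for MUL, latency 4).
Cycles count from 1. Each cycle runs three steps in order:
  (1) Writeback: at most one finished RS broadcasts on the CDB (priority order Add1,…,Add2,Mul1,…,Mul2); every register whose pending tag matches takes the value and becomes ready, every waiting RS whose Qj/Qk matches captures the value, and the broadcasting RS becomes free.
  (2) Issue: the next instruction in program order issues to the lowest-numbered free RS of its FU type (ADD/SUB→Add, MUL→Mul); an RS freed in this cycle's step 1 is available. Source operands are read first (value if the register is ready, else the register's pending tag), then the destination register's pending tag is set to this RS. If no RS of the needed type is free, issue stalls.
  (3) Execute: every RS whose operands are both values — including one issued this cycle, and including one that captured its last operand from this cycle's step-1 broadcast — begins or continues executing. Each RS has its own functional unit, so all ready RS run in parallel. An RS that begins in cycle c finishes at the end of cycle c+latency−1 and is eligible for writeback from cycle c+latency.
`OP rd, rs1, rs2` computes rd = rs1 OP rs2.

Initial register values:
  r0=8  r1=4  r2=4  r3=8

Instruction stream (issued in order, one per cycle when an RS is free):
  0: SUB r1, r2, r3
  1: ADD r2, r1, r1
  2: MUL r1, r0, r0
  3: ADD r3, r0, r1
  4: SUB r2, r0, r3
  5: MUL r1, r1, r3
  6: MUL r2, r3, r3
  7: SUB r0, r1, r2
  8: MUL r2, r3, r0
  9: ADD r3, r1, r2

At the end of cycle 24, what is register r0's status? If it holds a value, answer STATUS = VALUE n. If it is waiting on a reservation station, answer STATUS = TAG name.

cycle 1: issue SUB r1<-Add1 // r0:8,r1:Add1,r2:4,r3:8
cycle 2: issue ADD r2<-Add2 // r0:8,r1:Add1,r2:Add2,r3:8
cycle 3: issue MUL r1<-Mul1 // r0:8,r1:Mul1,r2:Add2,r3:8
cycle 4: CDB Add1=-4; issue ADD r3<-Add1 // r0:8,r1:Mul1,r2:Add2,r3:Add1
cycle 5: stall // r0:8,r1:Mul1,r2:Add2,r3:Add1
cycle 6: stall // r0:8,r1:Mul1,r2:Add2,r3:Add1
cycle 7: CDB Add2=-8; issue SUB r2<-Add2 // r0:8,r1:Mul1,r2:Add2,r3:Add1
cycle 8: CDB Mul1=64; issue MUL r1<-Mul1 // r0:8,r1:Mul1,r2:Add2,r3:Add1
cycle 9: issue MUL r2<-Mul2 // r0:8,r1:Mul1,r2:Mul2,r3:Add1
cycle 10: stall // r0:8,r1:Mul1,r2:Mul2,r3:Add1
cycle 11: CDB Add1=72; issue SUB r0<-Add1 // r0:Add1,r1:Mul1,r2:Mul2,r3:72
cycle 12: stall // r0:Add1,r1:Mul1,r2:Mul2,r3:72
cycle 13: stall // r0:Add1,r1:Mul1,r2:Mul2,r3:72
cycle 14: CDB Add2=-64; stall // r0:Add1,r1:Mul1,r2:Mul2,r3:72
cycle 15: CDB Mul1=4608; issue MUL r2<-Mul1 // r0:Add1,r1:4608,r2:Mul1,r3:72
cycle 16: CDB Mul2=5184; issue ADD r3<-Add2 // r0:Add1,r1:4608,r2:Mul1,r3:Add2
cycle 17: - // r0:Add1,r1:4608,r2:Mul1,r3:Add2
cycle 18: - // r0:Add1,r1:4608,r2:Mul1,r3:Add2
cycle 19: CDB Add1=-576 // r0:-576,r1:4608,r2:Mul1,r3:Add2
cycle 20: - // r0:-576,r1:4608,r2:Mul1,r3:Add2
cycle 21: - // r0:-576,r1:4608,r2:Mul1,r3:Add2
cycle 22: - // r0:-576,r1:4608,r2:Mul1,r3:Add2
cycle 23: CDB Mul1=-41472 // r0:-576,r1:4608,r2:-41472,r3:Add2
cycle 24: - // r0:-576,r1:4608,r2:-41472,r3:Add2

STATUS = VALUE -576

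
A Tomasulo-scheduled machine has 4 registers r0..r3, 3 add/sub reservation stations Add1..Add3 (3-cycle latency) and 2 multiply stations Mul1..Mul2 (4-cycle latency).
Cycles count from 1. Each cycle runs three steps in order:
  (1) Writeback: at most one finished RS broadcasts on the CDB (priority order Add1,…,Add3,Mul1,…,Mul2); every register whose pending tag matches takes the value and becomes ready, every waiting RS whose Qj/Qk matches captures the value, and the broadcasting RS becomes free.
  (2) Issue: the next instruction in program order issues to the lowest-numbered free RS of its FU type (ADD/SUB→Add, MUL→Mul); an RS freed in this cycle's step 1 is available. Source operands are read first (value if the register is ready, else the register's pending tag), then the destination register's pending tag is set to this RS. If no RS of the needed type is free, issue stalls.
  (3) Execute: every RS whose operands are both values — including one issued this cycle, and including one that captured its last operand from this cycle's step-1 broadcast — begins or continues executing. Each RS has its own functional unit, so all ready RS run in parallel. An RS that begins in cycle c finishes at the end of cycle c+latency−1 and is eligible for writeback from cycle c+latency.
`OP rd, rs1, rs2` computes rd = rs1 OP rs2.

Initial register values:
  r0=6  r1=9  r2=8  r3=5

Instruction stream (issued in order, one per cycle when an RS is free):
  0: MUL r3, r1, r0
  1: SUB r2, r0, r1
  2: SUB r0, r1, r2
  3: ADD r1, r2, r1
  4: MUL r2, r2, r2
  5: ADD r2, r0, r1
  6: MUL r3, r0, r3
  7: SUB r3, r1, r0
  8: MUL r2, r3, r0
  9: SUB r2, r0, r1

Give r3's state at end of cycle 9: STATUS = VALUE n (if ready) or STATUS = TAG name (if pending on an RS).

STATUS = TAG Add2

  c1: issue MUL r3<-Mul1  regs: r0:6,r1:9,r2:8,r3:Mul1
  c2: issue SUB r2<-Add1  regs: r0:6,r1:9,r2:Add1,r3:Mul1
  c3: issue SUB r0<-Add2  regs: r0:Add2,r1:9,r2:Add1,r3:Mul1
  c4: issue ADD r1<-Add3  regs: r0:Add2,r1:Add3,r2:Add1,r3:Mul1
  c5: CDB Add1=-3; issue MUL r2<-Mul2  regs: r0:Add2,r1:Add3,r2:Mul2,r3:Mul1
  c6: CDB Mul1=54; issue ADD r2<-Add1  regs: r0:Add2,r1:Add3,r2:Add1,r3:54
  c7: issue MUL r3<-Mul1  regs: r0:Add2,r1:Add3,r2:Add1,r3:Mul1
  c8: CDB Add2=12; issue SUB r3<-Add2  regs: r0:12,r1:Add3,r2:Add1,r3:Add2
  c9: CDB Add3=6; stall  regs: r0:12,r1:6,r2:Add1,r3:Add2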